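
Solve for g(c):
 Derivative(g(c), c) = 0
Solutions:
 g(c) = C1


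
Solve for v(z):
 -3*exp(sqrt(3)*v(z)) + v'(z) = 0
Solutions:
 v(z) = sqrt(3)*(2*log(-1/(C1 + 3*z)) - log(3))/6


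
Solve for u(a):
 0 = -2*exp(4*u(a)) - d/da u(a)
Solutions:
 u(a) = log(-I*(1/(C1 + 8*a))^(1/4))
 u(a) = log(I*(1/(C1 + 8*a))^(1/4))
 u(a) = log(-(1/(C1 + 8*a))^(1/4))
 u(a) = log(1/(C1 + 8*a))/4


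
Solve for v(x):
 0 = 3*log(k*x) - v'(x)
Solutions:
 v(x) = C1 + 3*x*log(k*x) - 3*x


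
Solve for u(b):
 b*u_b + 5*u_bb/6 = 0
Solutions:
 u(b) = C1 + C2*erf(sqrt(15)*b/5)


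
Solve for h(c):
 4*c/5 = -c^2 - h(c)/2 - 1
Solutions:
 h(c) = -2*c^2 - 8*c/5 - 2


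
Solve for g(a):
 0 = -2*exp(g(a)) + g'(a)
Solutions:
 g(a) = log(-1/(C1 + 2*a))


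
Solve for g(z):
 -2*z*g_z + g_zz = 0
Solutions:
 g(z) = C1 + C2*erfi(z)


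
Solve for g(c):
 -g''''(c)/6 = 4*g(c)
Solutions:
 g(c) = (C1*sin(6^(1/4)*c) + C2*cos(6^(1/4)*c))*exp(-6^(1/4)*c) + (C3*sin(6^(1/4)*c) + C4*cos(6^(1/4)*c))*exp(6^(1/4)*c)


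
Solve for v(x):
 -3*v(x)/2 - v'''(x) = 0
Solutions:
 v(x) = C3*exp(-2^(2/3)*3^(1/3)*x/2) + (C1*sin(2^(2/3)*3^(5/6)*x/4) + C2*cos(2^(2/3)*3^(5/6)*x/4))*exp(2^(2/3)*3^(1/3)*x/4)


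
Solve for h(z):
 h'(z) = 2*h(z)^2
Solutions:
 h(z) = -1/(C1 + 2*z)


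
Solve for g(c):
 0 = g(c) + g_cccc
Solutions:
 g(c) = (C1*sin(sqrt(2)*c/2) + C2*cos(sqrt(2)*c/2))*exp(-sqrt(2)*c/2) + (C3*sin(sqrt(2)*c/2) + C4*cos(sqrt(2)*c/2))*exp(sqrt(2)*c/2)


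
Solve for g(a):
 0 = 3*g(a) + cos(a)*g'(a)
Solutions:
 g(a) = C1*(sin(a) - 1)^(3/2)/(sin(a) + 1)^(3/2)


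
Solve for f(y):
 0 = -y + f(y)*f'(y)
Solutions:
 f(y) = -sqrt(C1 + y^2)
 f(y) = sqrt(C1 + y^2)


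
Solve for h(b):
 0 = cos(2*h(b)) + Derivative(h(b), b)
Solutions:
 h(b) = -asin((C1 + exp(4*b))/(C1 - exp(4*b)))/2 + pi/2
 h(b) = asin((C1 + exp(4*b))/(C1 - exp(4*b)))/2


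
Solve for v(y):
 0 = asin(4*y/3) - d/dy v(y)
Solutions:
 v(y) = C1 + y*asin(4*y/3) + sqrt(9 - 16*y^2)/4


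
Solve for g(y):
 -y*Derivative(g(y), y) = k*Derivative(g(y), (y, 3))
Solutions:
 g(y) = C1 + Integral(C2*airyai(y*(-1/k)^(1/3)) + C3*airybi(y*(-1/k)^(1/3)), y)


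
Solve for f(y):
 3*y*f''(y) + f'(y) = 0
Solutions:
 f(y) = C1 + C2*y^(2/3)


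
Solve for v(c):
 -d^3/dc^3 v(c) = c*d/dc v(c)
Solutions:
 v(c) = C1 + Integral(C2*airyai(-c) + C3*airybi(-c), c)


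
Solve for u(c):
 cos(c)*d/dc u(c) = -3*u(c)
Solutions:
 u(c) = C1*(sin(c) - 1)^(3/2)/(sin(c) + 1)^(3/2)


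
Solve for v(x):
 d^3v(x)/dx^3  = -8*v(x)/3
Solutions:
 v(x) = C3*exp(-2*3^(2/3)*x/3) + (C1*sin(3^(1/6)*x) + C2*cos(3^(1/6)*x))*exp(3^(2/3)*x/3)


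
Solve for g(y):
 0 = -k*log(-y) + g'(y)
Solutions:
 g(y) = C1 + k*y*log(-y) - k*y


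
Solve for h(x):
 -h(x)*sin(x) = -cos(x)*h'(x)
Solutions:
 h(x) = C1/cos(x)


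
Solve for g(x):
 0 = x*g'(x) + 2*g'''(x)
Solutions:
 g(x) = C1 + Integral(C2*airyai(-2^(2/3)*x/2) + C3*airybi(-2^(2/3)*x/2), x)


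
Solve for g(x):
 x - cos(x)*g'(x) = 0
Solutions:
 g(x) = C1 + Integral(x/cos(x), x)


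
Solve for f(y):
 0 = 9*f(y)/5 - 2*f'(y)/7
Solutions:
 f(y) = C1*exp(63*y/10)


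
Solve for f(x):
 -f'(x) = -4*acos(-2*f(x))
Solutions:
 Integral(1/acos(-2*_y), (_y, f(x))) = C1 + 4*x


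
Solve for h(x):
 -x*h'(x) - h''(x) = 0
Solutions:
 h(x) = C1 + C2*erf(sqrt(2)*x/2)


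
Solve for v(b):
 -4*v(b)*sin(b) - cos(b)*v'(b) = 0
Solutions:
 v(b) = C1*cos(b)^4


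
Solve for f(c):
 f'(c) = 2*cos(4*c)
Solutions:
 f(c) = C1 + sin(4*c)/2


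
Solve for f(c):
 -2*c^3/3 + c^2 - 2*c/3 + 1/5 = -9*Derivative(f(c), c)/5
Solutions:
 f(c) = C1 + 5*c^4/54 - 5*c^3/27 + 5*c^2/27 - c/9


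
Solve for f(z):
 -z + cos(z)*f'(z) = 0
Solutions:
 f(z) = C1 + Integral(z/cos(z), z)


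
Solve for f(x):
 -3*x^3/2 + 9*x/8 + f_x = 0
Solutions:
 f(x) = C1 + 3*x^4/8 - 9*x^2/16


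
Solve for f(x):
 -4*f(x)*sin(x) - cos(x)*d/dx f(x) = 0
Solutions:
 f(x) = C1*cos(x)^4


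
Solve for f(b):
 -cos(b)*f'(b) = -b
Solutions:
 f(b) = C1 + Integral(b/cos(b), b)


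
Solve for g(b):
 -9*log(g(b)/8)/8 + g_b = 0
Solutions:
 8*Integral(1/(-log(_y) + 3*log(2)), (_y, g(b)))/9 = C1 - b


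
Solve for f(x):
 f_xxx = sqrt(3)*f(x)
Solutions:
 f(x) = C3*exp(3^(1/6)*x) + (C1*sin(3^(2/3)*x/2) + C2*cos(3^(2/3)*x/2))*exp(-3^(1/6)*x/2)


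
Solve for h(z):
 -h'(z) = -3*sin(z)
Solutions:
 h(z) = C1 - 3*cos(z)


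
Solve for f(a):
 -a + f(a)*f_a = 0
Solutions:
 f(a) = -sqrt(C1 + a^2)
 f(a) = sqrt(C1 + a^2)


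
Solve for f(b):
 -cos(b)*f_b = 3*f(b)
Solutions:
 f(b) = C1*(sin(b) - 1)^(3/2)/(sin(b) + 1)^(3/2)


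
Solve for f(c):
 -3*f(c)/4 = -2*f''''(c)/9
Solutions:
 f(c) = C1*exp(-2^(1/4)*3^(3/4)*c/2) + C2*exp(2^(1/4)*3^(3/4)*c/2) + C3*sin(2^(1/4)*3^(3/4)*c/2) + C4*cos(2^(1/4)*3^(3/4)*c/2)


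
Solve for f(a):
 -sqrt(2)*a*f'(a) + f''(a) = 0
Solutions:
 f(a) = C1 + C2*erfi(2^(3/4)*a/2)


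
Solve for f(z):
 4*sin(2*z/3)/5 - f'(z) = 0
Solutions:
 f(z) = C1 - 6*cos(2*z/3)/5


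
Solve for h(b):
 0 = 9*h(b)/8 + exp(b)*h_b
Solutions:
 h(b) = C1*exp(9*exp(-b)/8)


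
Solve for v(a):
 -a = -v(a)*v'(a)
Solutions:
 v(a) = -sqrt(C1 + a^2)
 v(a) = sqrt(C1 + a^2)


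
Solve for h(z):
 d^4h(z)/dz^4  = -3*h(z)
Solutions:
 h(z) = (C1*sin(sqrt(2)*3^(1/4)*z/2) + C2*cos(sqrt(2)*3^(1/4)*z/2))*exp(-sqrt(2)*3^(1/4)*z/2) + (C3*sin(sqrt(2)*3^(1/4)*z/2) + C4*cos(sqrt(2)*3^(1/4)*z/2))*exp(sqrt(2)*3^(1/4)*z/2)


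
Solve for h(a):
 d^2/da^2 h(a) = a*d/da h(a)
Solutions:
 h(a) = C1 + C2*erfi(sqrt(2)*a/2)


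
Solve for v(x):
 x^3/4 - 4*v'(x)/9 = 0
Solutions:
 v(x) = C1 + 9*x^4/64


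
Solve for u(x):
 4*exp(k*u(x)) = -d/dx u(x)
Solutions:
 u(x) = Piecewise((log(1/(C1*k + 4*k*x))/k, Ne(k, 0)), (nan, True))
 u(x) = Piecewise((C1 - 4*x, Eq(k, 0)), (nan, True))


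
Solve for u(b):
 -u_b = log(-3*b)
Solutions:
 u(b) = C1 - b*log(-b) + b*(1 - log(3))


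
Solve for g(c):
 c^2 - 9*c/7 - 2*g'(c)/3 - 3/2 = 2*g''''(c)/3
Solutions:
 g(c) = C1 + C4*exp(-c) + c^3/2 - 27*c^2/28 - 9*c/4 + (C2*sin(sqrt(3)*c/2) + C3*cos(sqrt(3)*c/2))*exp(c/2)


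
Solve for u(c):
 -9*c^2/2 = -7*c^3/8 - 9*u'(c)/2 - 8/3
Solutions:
 u(c) = C1 - 7*c^4/144 + c^3/3 - 16*c/27


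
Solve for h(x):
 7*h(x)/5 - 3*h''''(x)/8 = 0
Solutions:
 h(x) = C1*exp(-15^(3/4)*56^(1/4)*x/15) + C2*exp(15^(3/4)*56^(1/4)*x/15) + C3*sin(15^(3/4)*56^(1/4)*x/15) + C4*cos(15^(3/4)*56^(1/4)*x/15)


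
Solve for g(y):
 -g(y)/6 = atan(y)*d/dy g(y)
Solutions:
 g(y) = C1*exp(-Integral(1/atan(y), y)/6)


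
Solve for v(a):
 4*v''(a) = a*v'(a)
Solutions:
 v(a) = C1 + C2*erfi(sqrt(2)*a/4)


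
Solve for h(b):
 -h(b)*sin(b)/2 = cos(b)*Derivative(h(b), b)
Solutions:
 h(b) = C1*sqrt(cos(b))


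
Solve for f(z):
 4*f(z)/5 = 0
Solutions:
 f(z) = 0


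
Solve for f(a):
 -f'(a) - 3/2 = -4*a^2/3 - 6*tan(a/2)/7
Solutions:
 f(a) = C1 + 4*a^3/9 - 3*a/2 - 12*log(cos(a/2))/7


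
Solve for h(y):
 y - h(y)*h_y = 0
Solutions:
 h(y) = -sqrt(C1 + y^2)
 h(y) = sqrt(C1 + y^2)


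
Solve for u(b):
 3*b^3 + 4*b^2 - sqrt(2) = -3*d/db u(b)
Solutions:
 u(b) = C1 - b^4/4 - 4*b^3/9 + sqrt(2)*b/3


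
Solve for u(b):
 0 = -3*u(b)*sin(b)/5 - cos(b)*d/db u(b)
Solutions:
 u(b) = C1*cos(b)^(3/5)


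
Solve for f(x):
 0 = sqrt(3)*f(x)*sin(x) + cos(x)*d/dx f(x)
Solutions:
 f(x) = C1*cos(x)^(sqrt(3))


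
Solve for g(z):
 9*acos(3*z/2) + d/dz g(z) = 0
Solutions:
 g(z) = C1 - 9*z*acos(3*z/2) + 3*sqrt(4 - 9*z^2)


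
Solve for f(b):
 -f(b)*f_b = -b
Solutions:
 f(b) = -sqrt(C1 + b^2)
 f(b) = sqrt(C1 + b^2)


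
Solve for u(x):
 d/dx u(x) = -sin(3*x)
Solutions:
 u(x) = C1 + cos(3*x)/3


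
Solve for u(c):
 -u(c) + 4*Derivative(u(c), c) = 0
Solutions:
 u(c) = C1*exp(c/4)


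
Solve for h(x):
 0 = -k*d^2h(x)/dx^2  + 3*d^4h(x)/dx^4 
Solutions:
 h(x) = C1 + C2*x + C3*exp(-sqrt(3)*sqrt(k)*x/3) + C4*exp(sqrt(3)*sqrt(k)*x/3)


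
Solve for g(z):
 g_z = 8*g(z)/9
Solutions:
 g(z) = C1*exp(8*z/9)


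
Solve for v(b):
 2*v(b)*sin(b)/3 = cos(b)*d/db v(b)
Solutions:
 v(b) = C1/cos(b)^(2/3)


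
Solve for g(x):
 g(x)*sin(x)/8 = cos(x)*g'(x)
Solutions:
 g(x) = C1/cos(x)^(1/8)


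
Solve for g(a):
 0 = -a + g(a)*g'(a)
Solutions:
 g(a) = -sqrt(C1 + a^2)
 g(a) = sqrt(C1 + a^2)


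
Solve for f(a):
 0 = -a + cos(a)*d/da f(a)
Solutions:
 f(a) = C1 + Integral(a/cos(a), a)


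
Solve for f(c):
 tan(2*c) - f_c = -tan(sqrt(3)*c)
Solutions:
 f(c) = C1 - log(cos(2*c))/2 - sqrt(3)*log(cos(sqrt(3)*c))/3


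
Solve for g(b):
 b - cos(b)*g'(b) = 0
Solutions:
 g(b) = C1 + Integral(b/cos(b), b)


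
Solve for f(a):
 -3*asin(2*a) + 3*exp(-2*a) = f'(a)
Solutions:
 f(a) = C1 - 3*a*asin(2*a) - 3*sqrt(1 - 4*a^2)/2 - 3*exp(-2*a)/2


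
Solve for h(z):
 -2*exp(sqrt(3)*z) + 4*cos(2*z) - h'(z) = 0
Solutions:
 h(z) = C1 - 2*sqrt(3)*exp(sqrt(3)*z)/3 + 2*sin(2*z)


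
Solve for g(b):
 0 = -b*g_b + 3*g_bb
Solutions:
 g(b) = C1 + C2*erfi(sqrt(6)*b/6)


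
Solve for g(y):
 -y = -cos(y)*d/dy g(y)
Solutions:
 g(y) = C1 + Integral(y/cos(y), y)


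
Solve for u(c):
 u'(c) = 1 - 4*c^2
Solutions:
 u(c) = C1 - 4*c^3/3 + c


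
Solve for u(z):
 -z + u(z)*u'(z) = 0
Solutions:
 u(z) = -sqrt(C1 + z^2)
 u(z) = sqrt(C1 + z^2)


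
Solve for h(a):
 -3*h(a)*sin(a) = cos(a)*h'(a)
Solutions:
 h(a) = C1*cos(a)^3


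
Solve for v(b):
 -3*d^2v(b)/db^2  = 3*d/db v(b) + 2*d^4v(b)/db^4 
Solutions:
 v(b) = C1 + C2*exp(-2^(1/3)*b*(-(3 + sqrt(11))^(1/3) + 2^(1/3)/(3 + sqrt(11))^(1/3))/4)*sin(2^(1/3)*sqrt(3)*b*(2^(1/3)/(3 + sqrt(11))^(1/3) + (3 + sqrt(11))^(1/3))/4) + C3*exp(-2^(1/3)*b*(-(3 + sqrt(11))^(1/3) + 2^(1/3)/(3 + sqrt(11))^(1/3))/4)*cos(2^(1/3)*sqrt(3)*b*(2^(1/3)/(3 + sqrt(11))^(1/3) + (3 + sqrt(11))^(1/3))/4) + C4*exp(2^(1/3)*b*(-(3 + sqrt(11))^(1/3) + 2^(1/3)/(3 + sqrt(11))^(1/3))/2)


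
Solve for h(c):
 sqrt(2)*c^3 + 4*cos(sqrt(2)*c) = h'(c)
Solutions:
 h(c) = C1 + sqrt(2)*c^4/4 + 2*sqrt(2)*sin(sqrt(2)*c)


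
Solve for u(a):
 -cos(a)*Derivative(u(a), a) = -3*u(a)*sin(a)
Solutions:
 u(a) = C1/cos(a)^3


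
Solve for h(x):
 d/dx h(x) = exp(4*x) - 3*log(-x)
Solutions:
 h(x) = C1 - 3*x*log(-x) + 3*x + exp(4*x)/4


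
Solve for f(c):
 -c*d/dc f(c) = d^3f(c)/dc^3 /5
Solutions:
 f(c) = C1 + Integral(C2*airyai(-5^(1/3)*c) + C3*airybi(-5^(1/3)*c), c)


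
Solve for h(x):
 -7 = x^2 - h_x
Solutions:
 h(x) = C1 + x^3/3 + 7*x


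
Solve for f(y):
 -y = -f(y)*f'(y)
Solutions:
 f(y) = -sqrt(C1 + y^2)
 f(y) = sqrt(C1 + y^2)


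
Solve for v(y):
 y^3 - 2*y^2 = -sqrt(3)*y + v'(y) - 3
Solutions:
 v(y) = C1 + y^4/4 - 2*y^3/3 + sqrt(3)*y^2/2 + 3*y


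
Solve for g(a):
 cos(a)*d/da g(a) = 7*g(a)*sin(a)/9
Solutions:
 g(a) = C1/cos(a)^(7/9)


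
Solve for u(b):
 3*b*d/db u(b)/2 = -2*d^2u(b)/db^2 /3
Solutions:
 u(b) = C1 + C2*erf(3*sqrt(2)*b/4)


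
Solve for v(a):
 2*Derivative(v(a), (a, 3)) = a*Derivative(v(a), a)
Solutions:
 v(a) = C1 + Integral(C2*airyai(2^(2/3)*a/2) + C3*airybi(2^(2/3)*a/2), a)


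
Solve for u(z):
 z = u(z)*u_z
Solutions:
 u(z) = -sqrt(C1 + z^2)
 u(z) = sqrt(C1 + z^2)


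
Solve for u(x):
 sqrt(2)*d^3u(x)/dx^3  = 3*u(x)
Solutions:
 u(x) = C3*exp(2^(5/6)*3^(1/3)*x/2) + (C1*sin(6^(5/6)*x/4) + C2*cos(6^(5/6)*x/4))*exp(-2^(5/6)*3^(1/3)*x/4)


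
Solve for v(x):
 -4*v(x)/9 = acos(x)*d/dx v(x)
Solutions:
 v(x) = C1*exp(-4*Integral(1/acos(x), x)/9)


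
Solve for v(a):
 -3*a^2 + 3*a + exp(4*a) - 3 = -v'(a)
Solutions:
 v(a) = C1 + a^3 - 3*a^2/2 + 3*a - exp(4*a)/4


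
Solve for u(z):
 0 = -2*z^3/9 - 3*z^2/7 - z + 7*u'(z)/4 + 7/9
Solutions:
 u(z) = C1 + 2*z^4/63 + 4*z^3/49 + 2*z^2/7 - 4*z/9


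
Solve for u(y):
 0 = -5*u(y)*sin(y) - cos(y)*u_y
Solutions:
 u(y) = C1*cos(y)^5


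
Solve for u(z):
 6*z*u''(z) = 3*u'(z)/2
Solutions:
 u(z) = C1 + C2*z^(5/4)


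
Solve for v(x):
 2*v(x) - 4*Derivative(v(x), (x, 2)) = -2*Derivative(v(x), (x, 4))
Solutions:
 v(x) = (C1 + C2*x)*exp(-x) + (C3 + C4*x)*exp(x)


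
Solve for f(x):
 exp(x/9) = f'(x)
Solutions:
 f(x) = C1 + 9*exp(x/9)


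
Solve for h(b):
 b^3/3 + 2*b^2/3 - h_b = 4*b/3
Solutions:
 h(b) = C1 + b^4/12 + 2*b^3/9 - 2*b^2/3


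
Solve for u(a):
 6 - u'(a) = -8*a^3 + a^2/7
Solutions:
 u(a) = C1 + 2*a^4 - a^3/21 + 6*a


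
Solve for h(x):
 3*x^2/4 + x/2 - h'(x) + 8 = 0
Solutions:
 h(x) = C1 + x^3/4 + x^2/4 + 8*x


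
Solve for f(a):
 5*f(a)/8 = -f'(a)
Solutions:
 f(a) = C1*exp(-5*a/8)


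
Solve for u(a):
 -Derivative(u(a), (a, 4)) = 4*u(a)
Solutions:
 u(a) = (C1*sin(a) + C2*cos(a))*exp(-a) + (C3*sin(a) + C4*cos(a))*exp(a)


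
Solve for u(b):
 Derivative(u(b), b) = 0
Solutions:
 u(b) = C1


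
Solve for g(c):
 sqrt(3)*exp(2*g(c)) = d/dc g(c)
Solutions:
 g(c) = log(-sqrt(-1/(C1 + sqrt(3)*c))) - log(2)/2
 g(c) = log(-1/(C1 + sqrt(3)*c))/2 - log(2)/2


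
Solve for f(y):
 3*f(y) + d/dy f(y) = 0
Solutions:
 f(y) = C1*exp(-3*y)


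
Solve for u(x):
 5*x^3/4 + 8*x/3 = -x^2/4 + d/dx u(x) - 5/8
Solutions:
 u(x) = C1 + 5*x^4/16 + x^3/12 + 4*x^2/3 + 5*x/8


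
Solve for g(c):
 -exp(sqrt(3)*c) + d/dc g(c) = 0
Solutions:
 g(c) = C1 + sqrt(3)*exp(sqrt(3)*c)/3


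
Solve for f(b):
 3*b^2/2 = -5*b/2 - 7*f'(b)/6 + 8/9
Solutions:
 f(b) = C1 - 3*b^3/7 - 15*b^2/14 + 16*b/21


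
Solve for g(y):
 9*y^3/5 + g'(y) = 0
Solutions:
 g(y) = C1 - 9*y^4/20


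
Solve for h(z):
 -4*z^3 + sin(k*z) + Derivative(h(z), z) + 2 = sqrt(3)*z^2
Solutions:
 h(z) = C1 + z^4 + sqrt(3)*z^3/3 - 2*z + cos(k*z)/k


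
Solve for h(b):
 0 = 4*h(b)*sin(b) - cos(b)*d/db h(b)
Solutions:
 h(b) = C1/cos(b)^4


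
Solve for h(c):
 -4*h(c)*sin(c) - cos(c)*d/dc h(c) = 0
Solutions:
 h(c) = C1*cos(c)^4


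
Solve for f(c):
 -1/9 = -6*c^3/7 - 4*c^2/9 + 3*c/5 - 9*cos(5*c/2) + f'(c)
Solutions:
 f(c) = C1 + 3*c^4/14 + 4*c^3/27 - 3*c^2/10 - c/9 + 18*sin(5*c/2)/5


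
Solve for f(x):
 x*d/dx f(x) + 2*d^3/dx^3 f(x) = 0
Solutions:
 f(x) = C1 + Integral(C2*airyai(-2^(2/3)*x/2) + C3*airybi(-2^(2/3)*x/2), x)


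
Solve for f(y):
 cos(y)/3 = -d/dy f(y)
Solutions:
 f(y) = C1 - sin(y)/3


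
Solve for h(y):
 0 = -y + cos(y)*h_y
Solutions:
 h(y) = C1 + Integral(y/cos(y), y)


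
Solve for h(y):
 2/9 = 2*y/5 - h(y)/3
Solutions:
 h(y) = 6*y/5 - 2/3


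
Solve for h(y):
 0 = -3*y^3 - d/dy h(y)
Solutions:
 h(y) = C1 - 3*y^4/4


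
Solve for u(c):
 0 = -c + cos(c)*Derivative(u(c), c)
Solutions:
 u(c) = C1 + Integral(c/cos(c), c)


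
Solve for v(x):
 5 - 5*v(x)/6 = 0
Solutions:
 v(x) = 6


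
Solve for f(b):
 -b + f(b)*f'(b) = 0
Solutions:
 f(b) = -sqrt(C1 + b^2)
 f(b) = sqrt(C1 + b^2)


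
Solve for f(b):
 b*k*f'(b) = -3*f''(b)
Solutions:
 f(b) = Piecewise((-sqrt(6)*sqrt(pi)*C1*erf(sqrt(6)*b*sqrt(k)/6)/(2*sqrt(k)) - C2, (k > 0) | (k < 0)), (-C1*b - C2, True))


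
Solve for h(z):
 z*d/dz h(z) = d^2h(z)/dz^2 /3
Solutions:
 h(z) = C1 + C2*erfi(sqrt(6)*z/2)


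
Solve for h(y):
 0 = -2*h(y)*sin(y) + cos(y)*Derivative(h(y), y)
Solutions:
 h(y) = C1/cos(y)^2


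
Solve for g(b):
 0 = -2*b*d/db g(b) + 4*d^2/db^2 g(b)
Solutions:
 g(b) = C1 + C2*erfi(b/2)


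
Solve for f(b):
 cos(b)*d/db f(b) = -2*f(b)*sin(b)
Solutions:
 f(b) = C1*cos(b)^2


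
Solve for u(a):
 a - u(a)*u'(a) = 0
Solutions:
 u(a) = -sqrt(C1 + a^2)
 u(a) = sqrt(C1 + a^2)


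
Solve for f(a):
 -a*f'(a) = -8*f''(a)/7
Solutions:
 f(a) = C1 + C2*erfi(sqrt(7)*a/4)


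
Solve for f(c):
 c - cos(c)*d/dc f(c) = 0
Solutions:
 f(c) = C1 + Integral(c/cos(c), c)


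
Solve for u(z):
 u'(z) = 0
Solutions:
 u(z) = C1


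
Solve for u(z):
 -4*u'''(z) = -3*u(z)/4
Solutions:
 u(z) = C3*exp(2^(2/3)*3^(1/3)*z/4) + (C1*sin(2^(2/3)*3^(5/6)*z/8) + C2*cos(2^(2/3)*3^(5/6)*z/8))*exp(-2^(2/3)*3^(1/3)*z/8)


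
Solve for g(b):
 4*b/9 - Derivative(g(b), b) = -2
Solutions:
 g(b) = C1 + 2*b^2/9 + 2*b


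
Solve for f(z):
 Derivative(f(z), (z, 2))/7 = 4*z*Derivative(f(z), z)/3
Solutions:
 f(z) = C1 + C2*erfi(sqrt(42)*z/3)


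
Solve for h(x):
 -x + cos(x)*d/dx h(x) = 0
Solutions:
 h(x) = C1 + Integral(x/cos(x), x)


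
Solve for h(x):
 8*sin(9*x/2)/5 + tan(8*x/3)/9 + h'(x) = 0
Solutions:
 h(x) = C1 + log(cos(8*x/3))/24 + 16*cos(9*x/2)/45


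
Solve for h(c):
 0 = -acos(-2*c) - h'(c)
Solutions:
 h(c) = C1 - c*acos(-2*c) - sqrt(1 - 4*c^2)/2


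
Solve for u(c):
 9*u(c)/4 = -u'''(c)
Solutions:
 u(c) = C3*exp(-2^(1/3)*3^(2/3)*c/2) + (C1*sin(3*2^(1/3)*3^(1/6)*c/4) + C2*cos(3*2^(1/3)*3^(1/6)*c/4))*exp(2^(1/3)*3^(2/3)*c/4)


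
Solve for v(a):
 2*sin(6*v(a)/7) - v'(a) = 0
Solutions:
 -2*a + 7*log(cos(6*v(a)/7) - 1)/12 - 7*log(cos(6*v(a)/7) + 1)/12 = C1


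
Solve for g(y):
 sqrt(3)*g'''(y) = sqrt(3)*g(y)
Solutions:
 g(y) = C3*exp(y) + (C1*sin(sqrt(3)*y/2) + C2*cos(sqrt(3)*y/2))*exp(-y/2)


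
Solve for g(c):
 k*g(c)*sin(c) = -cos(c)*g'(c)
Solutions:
 g(c) = C1*exp(k*log(cos(c)))


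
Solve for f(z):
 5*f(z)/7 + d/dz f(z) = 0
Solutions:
 f(z) = C1*exp(-5*z/7)


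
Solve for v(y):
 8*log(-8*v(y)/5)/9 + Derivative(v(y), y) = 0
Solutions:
 9*Integral(1/(log(-_y) - log(5) + 3*log(2)), (_y, v(y)))/8 = C1 - y


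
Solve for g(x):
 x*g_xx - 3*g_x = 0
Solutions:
 g(x) = C1 + C2*x^4


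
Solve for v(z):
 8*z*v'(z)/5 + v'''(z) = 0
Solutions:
 v(z) = C1 + Integral(C2*airyai(-2*5^(2/3)*z/5) + C3*airybi(-2*5^(2/3)*z/5), z)


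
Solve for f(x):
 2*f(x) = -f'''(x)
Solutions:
 f(x) = C3*exp(-2^(1/3)*x) + (C1*sin(2^(1/3)*sqrt(3)*x/2) + C2*cos(2^(1/3)*sqrt(3)*x/2))*exp(2^(1/3)*x/2)


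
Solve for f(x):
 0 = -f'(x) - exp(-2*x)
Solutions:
 f(x) = C1 + exp(-2*x)/2


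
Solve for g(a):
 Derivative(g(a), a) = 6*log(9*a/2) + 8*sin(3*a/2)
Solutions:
 g(a) = C1 + 6*a*log(a) - 6*a - 6*a*log(2) + 12*a*log(3) - 16*cos(3*a/2)/3


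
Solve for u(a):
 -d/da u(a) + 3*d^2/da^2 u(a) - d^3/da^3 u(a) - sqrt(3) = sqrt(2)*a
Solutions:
 u(a) = C1 + C2*exp(a*(3 - sqrt(5))/2) + C3*exp(a*(sqrt(5) + 3)/2) - sqrt(2)*a^2/2 - 3*sqrt(2)*a - sqrt(3)*a


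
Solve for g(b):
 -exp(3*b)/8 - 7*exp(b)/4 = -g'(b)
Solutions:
 g(b) = C1 + exp(3*b)/24 + 7*exp(b)/4


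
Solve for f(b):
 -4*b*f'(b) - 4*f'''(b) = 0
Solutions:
 f(b) = C1 + Integral(C2*airyai(-b) + C3*airybi(-b), b)


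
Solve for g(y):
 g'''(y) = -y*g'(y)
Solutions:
 g(y) = C1 + Integral(C2*airyai(-y) + C3*airybi(-y), y)


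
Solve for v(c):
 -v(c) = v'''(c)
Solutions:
 v(c) = C3*exp(-c) + (C1*sin(sqrt(3)*c/2) + C2*cos(sqrt(3)*c/2))*exp(c/2)


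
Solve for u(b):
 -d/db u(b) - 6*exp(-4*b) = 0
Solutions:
 u(b) = C1 + 3*exp(-4*b)/2


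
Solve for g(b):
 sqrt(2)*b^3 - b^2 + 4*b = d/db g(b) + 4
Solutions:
 g(b) = C1 + sqrt(2)*b^4/4 - b^3/3 + 2*b^2 - 4*b


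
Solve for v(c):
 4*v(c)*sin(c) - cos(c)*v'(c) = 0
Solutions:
 v(c) = C1/cos(c)^4


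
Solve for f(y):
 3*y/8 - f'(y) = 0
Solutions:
 f(y) = C1 + 3*y^2/16


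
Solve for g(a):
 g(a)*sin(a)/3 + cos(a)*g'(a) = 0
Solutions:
 g(a) = C1*cos(a)^(1/3)


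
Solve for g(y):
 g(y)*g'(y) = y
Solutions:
 g(y) = -sqrt(C1 + y^2)
 g(y) = sqrt(C1 + y^2)


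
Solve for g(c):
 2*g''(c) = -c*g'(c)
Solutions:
 g(c) = C1 + C2*erf(c/2)


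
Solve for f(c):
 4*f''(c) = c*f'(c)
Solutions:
 f(c) = C1 + C2*erfi(sqrt(2)*c/4)


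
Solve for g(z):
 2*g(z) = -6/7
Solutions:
 g(z) = -3/7


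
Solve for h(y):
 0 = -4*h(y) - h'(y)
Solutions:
 h(y) = C1*exp(-4*y)


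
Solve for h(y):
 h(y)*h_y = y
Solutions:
 h(y) = -sqrt(C1 + y^2)
 h(y) = sqrt(C1 + y^2)


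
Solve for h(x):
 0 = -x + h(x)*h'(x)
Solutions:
 h(x) = -sqrt(C1 + x^2)
 h(x) = sqrt(C1 + x^2)


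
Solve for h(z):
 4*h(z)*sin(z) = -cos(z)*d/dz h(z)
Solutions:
 h(z) = C1*cos(z)^4


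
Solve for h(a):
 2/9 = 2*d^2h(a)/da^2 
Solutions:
 h(a) = C1 + C2*a + a^2/18


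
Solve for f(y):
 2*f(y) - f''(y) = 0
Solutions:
 f(y) = C1*exp(-sqrt(2)*y) + C2*exp(sqrt(2)*y)


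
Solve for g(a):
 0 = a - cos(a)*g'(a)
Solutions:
 g(a) = C1 + Integral(a/cos(a), a)


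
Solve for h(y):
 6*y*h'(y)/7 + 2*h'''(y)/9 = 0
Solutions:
 h(y) = C1 + Integral(C2*airyai(-3*7^(2/3)*y/7) + C3*airybi(-3*7^(2/3)*y/7), y)


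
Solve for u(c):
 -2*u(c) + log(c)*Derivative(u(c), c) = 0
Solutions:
 u(c) = C1*exp(2*li(c))


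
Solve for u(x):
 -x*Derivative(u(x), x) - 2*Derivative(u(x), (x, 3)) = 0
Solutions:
 u(x) = C1 + Integral(C2*airyai(-2^(2/3)*x/2) + C3*airybi(-2^(2/3)*x/2), x)


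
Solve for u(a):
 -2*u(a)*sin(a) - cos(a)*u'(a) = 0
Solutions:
 u(a) = C1*cos(a)^2


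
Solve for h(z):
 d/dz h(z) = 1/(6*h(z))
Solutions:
 h(z) = -sqrt(C1 + 3*z)/3
 h(z) = sqrt(C1 + 3*z)/3


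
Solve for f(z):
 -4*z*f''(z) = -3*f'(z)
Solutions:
 f(z) = C1 + C2*z^(7/4)


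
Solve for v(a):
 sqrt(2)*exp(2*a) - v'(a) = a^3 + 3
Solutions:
 v(a) = C1 - a^4/4 - 3*a + sqrt(2)*exp(2*a)/2


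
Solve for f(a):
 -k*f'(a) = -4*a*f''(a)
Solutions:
 f(a) = C1 + a^(re(k)/4 + 1)*(C2*sin(log(a)*Abs(im(k))/4) + C3*cos(log(a)*im(k)/4))


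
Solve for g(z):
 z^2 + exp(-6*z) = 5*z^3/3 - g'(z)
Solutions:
 g(z) = C1 + 5*z^4/12 - z^3/3 + exp(-6*z)/6


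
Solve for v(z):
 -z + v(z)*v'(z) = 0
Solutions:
 v(z) = -sqrt(C1 + z^2)
 v(z) = sqrt(C1 + z^2)


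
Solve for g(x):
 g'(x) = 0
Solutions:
 g(x) = C1


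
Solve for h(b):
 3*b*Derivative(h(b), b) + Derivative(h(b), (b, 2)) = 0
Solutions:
 h(b) = C1 + C2*erf(sqrt(6)*b/2)


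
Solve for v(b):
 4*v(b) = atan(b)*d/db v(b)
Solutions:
 v(b) = C1*exp(4*Integral(1/atan(b), b))


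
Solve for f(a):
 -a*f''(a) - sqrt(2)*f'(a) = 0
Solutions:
 f(a) = C1 + C2*a^(1 - sqrt(2))


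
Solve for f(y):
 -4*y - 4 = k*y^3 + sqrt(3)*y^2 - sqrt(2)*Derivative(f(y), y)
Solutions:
 f(y) = C1 + sqrt(2)*k*y^4/8 + sqrt(6)*y^3/6 + sqrt(2)*y^2 + 2*sqrt(2)*y


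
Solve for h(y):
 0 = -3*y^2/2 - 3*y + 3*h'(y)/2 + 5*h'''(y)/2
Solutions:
 h(y) = C1 + C2*sin(sqrt(15)*y/5) + C3*cos(sqrt(15)*y/5) + y^3/3 + y^2 - 10*y/3


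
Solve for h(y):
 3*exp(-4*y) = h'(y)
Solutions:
 h(y) = C1 - 3*exp(-4*y)/4


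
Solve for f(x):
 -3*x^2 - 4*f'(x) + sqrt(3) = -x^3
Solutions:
 f(x) = C1 + x^4/16 - x^3/4 + sqrt(3)*x/4


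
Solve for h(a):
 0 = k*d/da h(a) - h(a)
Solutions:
 h(a) = C1*exp(a/k)


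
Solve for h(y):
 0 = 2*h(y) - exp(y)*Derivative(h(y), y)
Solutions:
 h(y) = C1*exp(-2*exp(-y))


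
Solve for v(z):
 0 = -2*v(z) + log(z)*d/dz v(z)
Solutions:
 v(z) = C1*exp(2*li(z))


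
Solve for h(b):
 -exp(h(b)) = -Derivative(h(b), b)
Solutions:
 h(b) = log(-1/(C1 + b))


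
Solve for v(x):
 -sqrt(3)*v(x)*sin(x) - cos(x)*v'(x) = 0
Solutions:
 v(x) = C1*cos(x)^(sqrt(3))


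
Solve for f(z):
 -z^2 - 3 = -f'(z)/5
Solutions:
 f(z) = C1 + 5*z^3/3 + 15*z


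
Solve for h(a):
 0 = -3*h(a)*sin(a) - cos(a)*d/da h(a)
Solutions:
 h(a) = C1*cos(a)^3


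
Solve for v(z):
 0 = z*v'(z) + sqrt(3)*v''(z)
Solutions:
 v(z) = C1 + C2*erf(sqrt(2)*3^(3/4)*z/6)


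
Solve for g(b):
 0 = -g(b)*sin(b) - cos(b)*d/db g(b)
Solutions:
 g(b) = C1*cos(b)


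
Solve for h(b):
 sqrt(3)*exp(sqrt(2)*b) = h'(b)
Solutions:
 h(b) = C1 + sqrt(6)*exp(sqrt(2)*b)/2


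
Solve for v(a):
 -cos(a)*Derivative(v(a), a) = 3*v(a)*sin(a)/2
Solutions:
 v(a) = C1*cos(a)^(3/2)


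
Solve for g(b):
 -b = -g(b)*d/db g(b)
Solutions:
 g(b) = -sqrt(C1 + b^2)
 g(b) = sqrt(C1 + b^2)


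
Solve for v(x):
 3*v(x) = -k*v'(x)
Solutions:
 v(x) = C1*exp(-3*x/k)


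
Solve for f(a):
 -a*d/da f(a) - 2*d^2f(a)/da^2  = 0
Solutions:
 f(a) = C1 + C2*erf(a/2)


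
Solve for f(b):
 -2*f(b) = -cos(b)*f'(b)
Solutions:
 f(b) = C1*(sin(b) + 1)/(sin(b) - 1)


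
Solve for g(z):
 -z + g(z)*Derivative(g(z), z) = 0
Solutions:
 g(z) = -sqrt(C1 + z^2)
 g(z) = sqrt(C1 + z^2)


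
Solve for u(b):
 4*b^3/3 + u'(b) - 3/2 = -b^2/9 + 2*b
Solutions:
 u(b) = C1 - b^4/3 - b^3/27 + b^2 + 3*b/2


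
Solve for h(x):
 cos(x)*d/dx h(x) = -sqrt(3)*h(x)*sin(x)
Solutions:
 h(x) = C1*cos(x)^(sqrt(3))


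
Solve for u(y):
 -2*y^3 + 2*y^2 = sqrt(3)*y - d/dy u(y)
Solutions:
 u(y) = C1 + y^4/2 - 2*y^3/3 + sqrt(3)*y^2/2


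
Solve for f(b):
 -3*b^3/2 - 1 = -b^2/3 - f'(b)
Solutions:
 f(b) = C1 + 3*b^4/8 - b^3/9 + b


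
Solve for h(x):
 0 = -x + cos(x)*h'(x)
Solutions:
 h(x) = C1 + Integral(x/cos(x), x)


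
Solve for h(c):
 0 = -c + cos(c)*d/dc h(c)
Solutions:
 h(c) = C1 + Integral(c/cos(c), c)


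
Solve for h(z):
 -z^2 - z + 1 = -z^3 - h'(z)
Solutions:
 h(z) = C1 - z^4/4 + z^3/3 + z^2/2 - z


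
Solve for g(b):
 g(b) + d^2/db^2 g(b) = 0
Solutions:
 g(b) = C1*sin(b) + C2*cos(b)


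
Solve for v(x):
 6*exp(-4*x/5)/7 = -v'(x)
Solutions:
 v(x) = C1 + 15*exp(-4*x/5)/14


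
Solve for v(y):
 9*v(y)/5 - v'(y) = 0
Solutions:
 v(y) = C1*exp(9*y/5)


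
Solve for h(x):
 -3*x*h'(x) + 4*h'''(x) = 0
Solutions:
 h(x) = C1 + Integral(C2*airyai(6^(1/3)*x/2) + C3*airybi(6^(1/3)*x/2), x)


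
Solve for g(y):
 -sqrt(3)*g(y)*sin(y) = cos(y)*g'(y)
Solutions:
 g(y) = C1*cos(y)^(sqrt(3))


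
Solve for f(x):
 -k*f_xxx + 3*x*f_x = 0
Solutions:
 f(x) = C1 + Integral(C2*airyai(3^(1/3)*x*(1/k)^(1/3)) + C3*airybi(3^(1/3)*x*(1/k)^(1/3)), x)


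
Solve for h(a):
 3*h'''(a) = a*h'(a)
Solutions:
 h(a) = C1 + Integral(C2*airyai(3^(2/3)*a/3) + C3*airybi(3^(2/3)*a/3), a)


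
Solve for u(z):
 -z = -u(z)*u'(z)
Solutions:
 u(z) = -sqrt(C1 + z^2)
 u(z) = sqrt(C1 + z^2)


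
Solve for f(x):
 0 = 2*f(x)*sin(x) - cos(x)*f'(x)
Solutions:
 f(x) = C1/cos(x)^2


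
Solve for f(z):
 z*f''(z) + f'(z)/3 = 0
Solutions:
 f(z) = C1 + C2*z^(2/3)


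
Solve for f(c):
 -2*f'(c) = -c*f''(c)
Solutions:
 f(c) = C1 + C2*c^3


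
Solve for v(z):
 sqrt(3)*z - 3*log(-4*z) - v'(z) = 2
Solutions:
 v(z) = C1 + sqrt(3)*z^2/2 - 3*z*log(-z) + z*(1 - 6*log(2))


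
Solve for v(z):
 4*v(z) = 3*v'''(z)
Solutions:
 v(z) = C3*exp(6^(2/3)*z/3) + (C1*sin(2^(2/3)*3^(1/6)*z/2) + C2*cos(2^(2/3)*3^(1/6)*z/2))*exp(-6^(2/3)*z/6)


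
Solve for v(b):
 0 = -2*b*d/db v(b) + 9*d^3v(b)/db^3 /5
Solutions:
 v(b) = C1 + Integral(C2*airyai(30^(1/3)*b/3) + C3*airybi(30^(1/3)*b/3), b)


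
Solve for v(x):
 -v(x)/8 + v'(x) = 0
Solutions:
 v(x) = C1*exp(x/8)


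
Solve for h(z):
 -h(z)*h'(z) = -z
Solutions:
 h(z) = -sqrt(C1 + z^2)
 h(z) = sqrt(C1 + z^2)


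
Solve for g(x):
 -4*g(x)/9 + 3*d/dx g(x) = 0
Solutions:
 g(x) = C1*exp(4*x/27)


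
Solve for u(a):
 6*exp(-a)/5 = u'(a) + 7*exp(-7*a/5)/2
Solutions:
 u(a) = C1 - 6*exp(-a)/5 + 5*exp(-7*a/5)/2


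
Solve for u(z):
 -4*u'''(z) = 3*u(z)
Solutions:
 u(z) = C3*exp(-6^(1/3)*z/2) + (C1*sin(2^(1/3)*3^(5/6)*z/4) + C2*cos(2^(1/3)*3^(5/6)*z/4))*exp(6^(1/3)*z/4)


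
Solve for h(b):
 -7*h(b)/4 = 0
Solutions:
 h(b) = 0


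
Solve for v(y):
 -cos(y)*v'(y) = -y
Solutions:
 v(y) = C1 + Integral(y/cos(y), y)


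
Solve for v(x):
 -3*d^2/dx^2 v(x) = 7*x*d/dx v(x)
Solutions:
 v(x) = C1 + C2*erf(sqrt(42)*x/6)


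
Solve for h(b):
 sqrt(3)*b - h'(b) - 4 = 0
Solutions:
 h(b) = C1 + sqrt(3)*b^2/2 - 4*b


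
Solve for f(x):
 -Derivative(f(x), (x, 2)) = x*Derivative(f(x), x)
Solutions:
 f(x) = C1 + C2*erf(sqrt(2)*x/2)


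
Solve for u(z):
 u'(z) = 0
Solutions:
 u(z) = C1


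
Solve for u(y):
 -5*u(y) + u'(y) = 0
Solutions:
 u(y) = C1*exp(5*y)


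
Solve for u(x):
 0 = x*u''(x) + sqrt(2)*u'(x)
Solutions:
 u(x) = C1 + C2*x^(1 - sqrt(2))


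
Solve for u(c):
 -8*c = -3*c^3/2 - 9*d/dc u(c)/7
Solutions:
 u(c) = C1 - 7*c^4/24 + 28*c^2/9


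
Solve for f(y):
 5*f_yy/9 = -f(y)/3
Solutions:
 f(y) = C1*sin(sqrt(15)*y/5) + C2*cos(sqrt(15)*y/5)


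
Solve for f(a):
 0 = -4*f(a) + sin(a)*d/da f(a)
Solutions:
 f(a) = C1*(cos(a)^2 - 2*cos(a) + 1)/(cos(a)^2 + 2*cos(a) + 1)


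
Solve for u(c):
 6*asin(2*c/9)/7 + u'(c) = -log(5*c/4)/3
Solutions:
 u(c) = C1 - c*log(c)/3 - 6*c*asin(2*c/9)/7 - c*log(5) + c/3 + 2*c*log(10)/3 - 3*sqrt(81 - 4*c^2)/7


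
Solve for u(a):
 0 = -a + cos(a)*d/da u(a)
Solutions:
 u(a) = C1 + Integral(a/cos(a), a)


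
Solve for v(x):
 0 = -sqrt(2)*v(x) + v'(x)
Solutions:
 v(x) = C1*exp(sqrt(2)*x)


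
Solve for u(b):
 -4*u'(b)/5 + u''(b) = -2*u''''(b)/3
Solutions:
 u(b) = C1 + C2*exp(b*(-50^(1/3)*(12 + sqrt(194))^(1/3) + 5*20^(1/3)/(12 + sqrt(194))^(1/3))/20)*sin(sqrt(3)*b*(5*20^(1/3)/(12 + sqrt(194))^(1/3) + 50^(1/3)*(12 + sqrt(194))^(1/3))/20) + C3*exp(b*(-50^(1/3)*(12 + sqrt(194))^(1/3) + 5*20^(1/3)/(12 + sqrt(194))^(1/3))/20)*cos(sqrt(3)*b*(5*20^(1/3)/(12 + sqrt(194))^(1/3) + 50^(1/3)*(12 + sqrt(194))^(1/3))/20) + C4*exp(-b*(-50^(1/3)*(12 + sqrt(194))^(1/3) + 5*20^(1/3)/(12 + sqrt(194))^(1/3))/10)


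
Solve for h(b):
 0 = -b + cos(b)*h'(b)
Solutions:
 h(b) = C1 + Integral(b/cos(b), b)


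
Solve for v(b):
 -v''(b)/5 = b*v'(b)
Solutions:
 v(b) = C1 + C2*erf(sqrt(10)*b/2)


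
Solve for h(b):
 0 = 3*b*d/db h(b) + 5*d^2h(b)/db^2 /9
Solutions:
 h(b) = C1 + C2*erf(3*sqrt(30)*b/10)


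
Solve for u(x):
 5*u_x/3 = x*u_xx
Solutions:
 u(x) = C1 + C2*x^(8/3)


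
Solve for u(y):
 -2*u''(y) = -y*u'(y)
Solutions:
 u(y) = C1 + C2*erfi(y/2)


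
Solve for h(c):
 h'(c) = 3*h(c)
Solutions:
 h(c) = C1*exp(3*c)


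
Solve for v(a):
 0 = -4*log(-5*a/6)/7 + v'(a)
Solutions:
 v(a) = C1 + 4*a*log(-a)/7 + 4*a*(-log(6) - 1 + log(5))/7


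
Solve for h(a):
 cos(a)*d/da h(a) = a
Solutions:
 h(a) = C1 + Integral(a/cos(a), a)


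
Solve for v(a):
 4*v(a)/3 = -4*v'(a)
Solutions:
 v(a) = C1*exp(-a/3)


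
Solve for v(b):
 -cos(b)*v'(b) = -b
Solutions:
 v(b) = C1 + Integral(b/cos(b), b)


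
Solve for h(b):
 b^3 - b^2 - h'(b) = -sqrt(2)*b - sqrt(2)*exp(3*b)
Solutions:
 h(b) = C1 + b^4/4 - b^3/3 + sqrt(2)*b^2/2 + sqrt(2)*exp(3*b)/3


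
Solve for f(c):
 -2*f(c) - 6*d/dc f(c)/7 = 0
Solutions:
 f(c) = C1*exp(-7*c/3)


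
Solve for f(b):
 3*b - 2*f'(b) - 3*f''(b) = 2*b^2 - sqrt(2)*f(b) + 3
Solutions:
 f(b) = C1*exp(b*(-1 + sqrt(1 + 3*sqrt(2)))/3) + C2*exp(-b*(1 + sqrt(1 + 3*sqrt(2)))/3) + sqrt(2)*b^2 - 3*sqrt(2)*b/2 + 4*b + 3 + 11*sqrt(2)/2


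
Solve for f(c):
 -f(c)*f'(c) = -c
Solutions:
 f(c) = -sqrt(C1 + c^2)
 f(c) = sqrt(C1 + c^2)


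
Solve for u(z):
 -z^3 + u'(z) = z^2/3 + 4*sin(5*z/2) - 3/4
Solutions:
 u(z) = C1 + z^4/4 + z^3/9 - 3*z/4 - 8*cos(5*z/2)/5


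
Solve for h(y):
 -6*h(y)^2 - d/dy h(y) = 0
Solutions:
 h(y) = 1/(C1 + 6*y)


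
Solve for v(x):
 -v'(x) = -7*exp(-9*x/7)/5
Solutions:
 v(x) = C1 - 49*exp(-9*x/7)/45


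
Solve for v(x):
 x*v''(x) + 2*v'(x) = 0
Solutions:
 v(x) = C1 + C2/x


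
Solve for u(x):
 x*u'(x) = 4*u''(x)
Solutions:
 u(x) = C1 + C2*erfi(sqrt(2)*x/4)


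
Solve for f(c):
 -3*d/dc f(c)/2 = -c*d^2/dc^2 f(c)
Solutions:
 f(c) = C1 + C2*c^(5/2)


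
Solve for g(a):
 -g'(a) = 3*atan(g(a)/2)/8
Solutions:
 Integral(1/atan(_y/2), (_y, g(a))) = C1 - 3*a/8


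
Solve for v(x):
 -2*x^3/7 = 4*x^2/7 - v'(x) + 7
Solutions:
 v(x) = C1 + x^4/14 + 4*x^3/21 + 7*x


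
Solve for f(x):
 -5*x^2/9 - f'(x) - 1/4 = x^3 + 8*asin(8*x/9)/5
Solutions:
 f(x) = C1 - x^4/4 - 5*x^3/27 - 8*x*asin(8*x/9)/5 - x/4 - sqrt(81 - 64*x^2)/5


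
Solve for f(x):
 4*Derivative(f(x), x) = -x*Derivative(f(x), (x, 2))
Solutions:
 f(x) = C1 + C2/x^3


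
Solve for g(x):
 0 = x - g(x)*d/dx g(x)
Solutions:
 g(x) = -sqrt(C1 + x^2)
 g(x) = sqrt(C1 + x^2)


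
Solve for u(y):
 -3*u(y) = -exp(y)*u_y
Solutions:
 u(y) = C1*exp(-3*exp(-y))


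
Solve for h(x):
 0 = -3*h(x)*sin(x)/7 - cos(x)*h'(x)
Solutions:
 h(x) = C1*cos(x)^(3/7)


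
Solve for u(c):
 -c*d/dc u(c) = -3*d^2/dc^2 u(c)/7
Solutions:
 u(c) = C1 + C2*erfi(sqrt(42)*c/6)


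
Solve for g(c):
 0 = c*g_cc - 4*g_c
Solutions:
 g(c) = C1 + C2*c^5


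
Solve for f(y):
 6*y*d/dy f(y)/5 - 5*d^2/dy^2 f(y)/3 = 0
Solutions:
 f(y) = C1 + C2*erfi(3*y/5)


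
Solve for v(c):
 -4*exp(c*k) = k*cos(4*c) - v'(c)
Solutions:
 v(c) = C1 + k*sin(4*c)/4 + 4*exp(c*k)/k


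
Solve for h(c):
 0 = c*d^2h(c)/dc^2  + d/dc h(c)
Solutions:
 h(c) = C1 + C2*log(c)


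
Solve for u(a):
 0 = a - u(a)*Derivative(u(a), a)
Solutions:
 u(a) = -sqrt(C1 + a^2)
 u(a) = sqrt(C1 + a^2)


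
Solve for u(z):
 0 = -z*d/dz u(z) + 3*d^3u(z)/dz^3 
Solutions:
 u(z) = C1 + Integral(C2*airyai(3^(2/3)*z/3) + C3*airybi(3^(2/3)*z/3), z)


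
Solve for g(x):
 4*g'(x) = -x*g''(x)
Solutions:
 g(x) = C1 + C2/x^3


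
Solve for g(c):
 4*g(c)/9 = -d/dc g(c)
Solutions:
 g(c) = C1*exp(-4*c/9)


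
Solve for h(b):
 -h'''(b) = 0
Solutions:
 h(b) = C1 + C2*b + C3*b^2


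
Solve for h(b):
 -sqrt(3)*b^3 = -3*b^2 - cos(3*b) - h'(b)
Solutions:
 h(b) = C1 + sqrt(3)*b^4/4 - b^3 - sin(3*b)/3


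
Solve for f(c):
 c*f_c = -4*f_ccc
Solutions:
 f(c) = C1 + Integral(C2*airyai(-2^(1/3)*c/2) + C3*airybi(-2^(1/3)*c/2), c)


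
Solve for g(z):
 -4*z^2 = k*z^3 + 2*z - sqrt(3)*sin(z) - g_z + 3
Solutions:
 g(z) = C1 + k*z^4/4 + 4*z^3/3 + z^2 + 3*z + sqrt(3)*cos(z)


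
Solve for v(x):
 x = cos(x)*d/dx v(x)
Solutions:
 v(x) = C1 + Integral(x/cos(x), x)


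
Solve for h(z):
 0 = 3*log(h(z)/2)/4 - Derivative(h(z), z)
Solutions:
 4*Integral(1/(-log(_y) + log(2)), (_y, h(z)))/3 = C1 - z


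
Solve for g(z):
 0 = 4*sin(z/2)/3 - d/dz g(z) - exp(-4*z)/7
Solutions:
 g(z) = C1 - 8*cos(z/2)/3 + exp(-4*z)/28


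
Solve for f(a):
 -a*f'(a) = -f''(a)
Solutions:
 f(a) = C1 + C2*erfi(sqrt(2)*a/2)


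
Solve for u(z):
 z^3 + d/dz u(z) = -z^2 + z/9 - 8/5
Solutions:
 u(z) = C1 - z^4/4 - z^3/3 + z^2/18 - 8*z/5


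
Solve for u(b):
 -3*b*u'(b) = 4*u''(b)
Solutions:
 u(b) = C1 + C2*erf(sqrt(6)*b/4)


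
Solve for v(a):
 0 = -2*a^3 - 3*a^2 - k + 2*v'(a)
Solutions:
 v(a) = C1 + a^4/4 + a^3/2 + a*k/2


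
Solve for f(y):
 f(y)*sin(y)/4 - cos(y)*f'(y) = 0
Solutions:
 f(y) = C1/cos(y)^(1/4)


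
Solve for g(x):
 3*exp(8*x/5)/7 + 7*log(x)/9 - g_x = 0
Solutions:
 g(x) = C1 + 7*x*log(x)/9 - 7*x/9 + 15*exp(8*x/5)/56


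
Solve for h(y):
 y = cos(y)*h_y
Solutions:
 h(y) = C1 + Integral(y/cos(y), y)


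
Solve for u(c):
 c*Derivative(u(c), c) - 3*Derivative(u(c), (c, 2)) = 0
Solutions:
 u(c) = C1 + C2*erfi(sqrt(6)*c/6)


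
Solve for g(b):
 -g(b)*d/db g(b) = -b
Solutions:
 g(b) = -sqrt(C1 + b^2)
 g(b) = sqrt(C1 + b^2)


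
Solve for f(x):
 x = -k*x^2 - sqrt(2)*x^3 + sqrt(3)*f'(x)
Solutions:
 f(x) = C1 + sqrt(3)*k*x^3/9 + sqrt(6)*x^4/12 + sqrt(3)*x^2/6


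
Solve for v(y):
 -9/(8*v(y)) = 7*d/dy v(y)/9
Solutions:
 v(y) = -sqrt(C1 - 567*y)/14
 v(y) = sqrt(C1 - 567*y)/14


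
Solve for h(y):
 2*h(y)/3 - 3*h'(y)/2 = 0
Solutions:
 h(y) = C1*exp(4*y/9)


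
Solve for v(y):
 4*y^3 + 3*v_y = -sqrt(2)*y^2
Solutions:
 v(y) = C1 - y^4/3 - sqrt(2)*y^3/9


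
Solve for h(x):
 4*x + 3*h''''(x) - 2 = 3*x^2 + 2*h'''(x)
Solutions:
 h(x) = C1 + C2*x + C3*x^2 + C4*exp(2*x/3) - x^5/40 - 5*x^4/48 - 19*x^3/24


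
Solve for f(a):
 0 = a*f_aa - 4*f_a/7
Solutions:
 f(a) = C1 + C2*a^(11/7)


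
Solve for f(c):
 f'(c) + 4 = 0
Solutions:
 f(c) = C1 - 4*c


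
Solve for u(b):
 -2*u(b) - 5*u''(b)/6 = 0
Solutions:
 u(b) = C1*sin(2*sqrt(15)*b/5) + C2*cos(2*sqrt(15)*b/5)


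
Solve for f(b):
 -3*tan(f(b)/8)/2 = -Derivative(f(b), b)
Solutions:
 f(b) = -8*asin(C1*exp(3*b/16)) + 8*pi
 f(b) = 8*asin(C1*exp(3*b/16))


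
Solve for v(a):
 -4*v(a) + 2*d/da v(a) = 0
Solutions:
 v(a) = C1*exp(2*a)


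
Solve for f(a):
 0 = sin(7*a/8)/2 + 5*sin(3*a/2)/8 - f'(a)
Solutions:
 f(a) = C1 - 4*cos(7*a/8)/7 - 5*cos(3*a/2)/12


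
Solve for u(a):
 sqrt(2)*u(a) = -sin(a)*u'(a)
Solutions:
 u(a) = C1*(cos(a) + 1)^(sqrt(2)/2)/(cos(a) - 1)^(sqrt(2)/2)


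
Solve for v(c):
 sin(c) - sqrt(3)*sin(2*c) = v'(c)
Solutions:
 v(c) = C1 - cos(c) + sqrt(3)*cos(2*c)/2


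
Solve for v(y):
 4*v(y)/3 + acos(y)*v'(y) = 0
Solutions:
 v(y) = C1*exp(-4*Integral(1/acos(y), y)/3)


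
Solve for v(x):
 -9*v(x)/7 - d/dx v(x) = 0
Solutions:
 v(x) = C1*exp(-9*x/7)


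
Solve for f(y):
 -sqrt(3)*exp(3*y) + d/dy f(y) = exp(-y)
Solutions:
 f(y) = C1 + sqrt(3)*exp(3*y)/3 - exp(-y)


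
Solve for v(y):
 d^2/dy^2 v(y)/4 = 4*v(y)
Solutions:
 v(y) = C1*exp(-4*y) + C2*exp(4*y)


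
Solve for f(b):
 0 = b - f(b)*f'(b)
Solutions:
 f(b) = -sqrt(C1 + b^2)
 f(b) = sqrt(C1 + b^2)


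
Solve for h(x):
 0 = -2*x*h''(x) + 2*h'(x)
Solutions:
 h(x) = C1 + C2*x^2


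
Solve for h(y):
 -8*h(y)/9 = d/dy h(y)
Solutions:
 h(y) = C1*exp(-8*y/9)


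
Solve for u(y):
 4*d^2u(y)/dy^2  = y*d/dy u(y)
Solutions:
 u(y) = C1 + C2*erfi(sqrt(2)*y/4)


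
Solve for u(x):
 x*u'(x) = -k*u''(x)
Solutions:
 u(x) = C1 + C2*sqrt(k)*erf(sqrt(2)*x*sqrt(1/k)/2)


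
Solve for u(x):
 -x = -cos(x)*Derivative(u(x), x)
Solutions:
 u(x) = C1 + Integral(x/cos(x), x)


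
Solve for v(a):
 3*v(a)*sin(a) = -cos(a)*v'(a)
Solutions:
 v(a) = C1*cos(a)^3


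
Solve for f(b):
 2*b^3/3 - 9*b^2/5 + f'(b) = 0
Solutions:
 f(b) = C1 - b^4/6 + 3*b^3/5


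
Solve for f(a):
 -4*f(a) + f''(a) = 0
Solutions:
 f(a) = C1*exp(-2*a) + C2*exp(2*a)


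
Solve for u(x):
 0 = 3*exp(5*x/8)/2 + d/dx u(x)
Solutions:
 u(x) = C1 - 12*exp(5*x/8)/5


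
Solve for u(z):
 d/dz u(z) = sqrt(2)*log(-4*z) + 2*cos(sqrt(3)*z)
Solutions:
 u(z) = C1 + sqrt(2)*z*(log(-z) - 1) + 2*sqrt(2)*z*log(2) + 2*sqrt(3)*sin(sqrt(3)*z)/3


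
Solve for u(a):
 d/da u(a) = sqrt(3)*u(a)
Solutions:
 u(a) = C1*exp(sqrt(3)*a)


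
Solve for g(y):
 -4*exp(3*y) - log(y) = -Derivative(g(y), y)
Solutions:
 g(y) = C1 + y*log(y) - y + 4*exp(3*y)/3


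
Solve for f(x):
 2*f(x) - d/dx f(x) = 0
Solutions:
 f(x) = C1*exp(2*x)


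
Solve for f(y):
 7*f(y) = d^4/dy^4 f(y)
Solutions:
 f(y) = C1*exp(-7^(1/4)*y) + C2*exp(7^(1/4)*y) + C3*sin(7^(1/4)*y) + C4*cos(7^(1/4)*y)


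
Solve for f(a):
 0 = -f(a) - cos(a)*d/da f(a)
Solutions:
 f(a) = C1*sqrt(sin(a) - 1)/sqrt(sin(a) + 1)


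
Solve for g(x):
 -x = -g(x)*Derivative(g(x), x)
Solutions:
 g(x) = -sqrt(C1 + x^2)
 g(x) = sqrt(C1 + x^2)


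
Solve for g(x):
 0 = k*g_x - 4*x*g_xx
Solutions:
 g(x) = C1 + x^(re(k)/4 + 1)*(C2*sin(log(x)*Abs(im(k))/4) + C3*cos(log(x)*im(k)/4))


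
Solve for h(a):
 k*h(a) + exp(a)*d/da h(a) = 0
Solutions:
 h(a) = C1*exp(k*exp(-a))


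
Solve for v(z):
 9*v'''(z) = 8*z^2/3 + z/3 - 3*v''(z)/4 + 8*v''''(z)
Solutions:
 v(z) = C1 + C2*z + C3*exp(z*(9 - sqrt(105))/16) + C4*exp(z*(9 + sqrt(105))/16) + 8*z^4/27 - 382*z^3/27 + 14776*z^2/27


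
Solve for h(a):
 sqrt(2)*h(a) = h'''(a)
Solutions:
 h(a) = C3*exp(2^(1/6)*a) + (C1*sin(2^(1/6)*sqrt(3)*a/2) + C2*cos(2^(1/6)*sqrt(3)*a/2))*exp(-2^(1/6)*a/2)
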